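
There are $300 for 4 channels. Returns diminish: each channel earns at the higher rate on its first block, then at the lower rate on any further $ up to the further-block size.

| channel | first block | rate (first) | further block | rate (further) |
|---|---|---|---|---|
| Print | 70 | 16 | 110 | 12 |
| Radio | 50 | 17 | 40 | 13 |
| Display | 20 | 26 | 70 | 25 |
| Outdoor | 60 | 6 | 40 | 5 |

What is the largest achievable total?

Rank every tier by rate: Display/T1 26 > Display/T2 25 > Radio/T1 17 > Print/T1 16 > Radio/T2 13 > Print/T2 12 > Outdoor/T1 6 > Outdoor/T2 5.
Display/T1 (26): +20 ; 280 left.
Display/T2 (25): +70 ; 210 left.
Radio/T1 (17): +50 ; 160 left.
Print T1 at 16: fill all 70 ; 90 left.
Radio/T2 (13): +40 ; 50 left.
50 remain; put them into Print T2 at 12.
Total = 26×20 + 25×70 + 17×50 + 16×70 + 13×40 + 12×50 = 5360.

5360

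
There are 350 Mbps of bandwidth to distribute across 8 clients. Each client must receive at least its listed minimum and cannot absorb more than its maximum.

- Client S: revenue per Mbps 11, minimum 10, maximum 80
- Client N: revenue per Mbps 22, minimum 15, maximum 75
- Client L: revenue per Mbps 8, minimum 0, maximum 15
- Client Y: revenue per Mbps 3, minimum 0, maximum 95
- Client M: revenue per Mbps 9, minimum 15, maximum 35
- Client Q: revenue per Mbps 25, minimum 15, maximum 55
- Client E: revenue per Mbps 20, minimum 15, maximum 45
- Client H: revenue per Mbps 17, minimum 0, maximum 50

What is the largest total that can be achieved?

Meeting every minimum uses 10+15+0+0+15+15+15+0 = 70 Mbps, leaving 280.
Highest revenue per Mbps first: Client Q 25 > Client N 22 > Client E 20 > Client H 17 > Client S 11 > Client M 9 > Client L 8 > Client Y 3.
Give Client Q 40 more to hit its cap of 55 — 240 left.
Client N takes 60 more to reach its cap of 75 — 180 left.
Client E takes 30 more to reach its cap of 45 — 150 left.
Client H: +50 to 50 (cap) — 100 left.
Client S: +70 to 80 (cap) — 30 left.
Client M: +20 to 35 (cap) — 10 left.
Client L: +10 (room for 15) → 10. Pool exhausted.
Total = 11×80 + 22×75 + 8×10 + 9×35 + 25×55 + 20×45 + 17×50 = 6050.

6050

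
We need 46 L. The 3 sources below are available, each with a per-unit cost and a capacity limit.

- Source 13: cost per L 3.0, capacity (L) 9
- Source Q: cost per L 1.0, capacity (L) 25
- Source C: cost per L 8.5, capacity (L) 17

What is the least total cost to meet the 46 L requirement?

154

Use sources in increasing cost order.
Source Q at 1.0: take all 25 L → 21 still needed.
Source 13 at 3.0: take all 9 L → 12 still needed.
Take 12 from Source C at 8.5 to finish.
Cost = 25×1.0 + 9×3.0 + 12×8.5 = 154.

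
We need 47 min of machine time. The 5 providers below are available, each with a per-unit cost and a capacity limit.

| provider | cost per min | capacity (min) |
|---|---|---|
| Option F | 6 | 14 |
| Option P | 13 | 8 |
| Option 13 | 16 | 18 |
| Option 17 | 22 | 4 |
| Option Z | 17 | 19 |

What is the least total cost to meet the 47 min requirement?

595

Cheapest first:
Take 14 from Option F at 6 ; need 33 more.
Option P at 13: take all 8 min ; 25 still needed.
Take 18 from Option 13 at 16 ; need 7 more.
Option Z (17): take the remaining 7 ; done.
Option 17: unused.
Cost = 14×6 + 8×13 + 18×16 + 7×17 = 595.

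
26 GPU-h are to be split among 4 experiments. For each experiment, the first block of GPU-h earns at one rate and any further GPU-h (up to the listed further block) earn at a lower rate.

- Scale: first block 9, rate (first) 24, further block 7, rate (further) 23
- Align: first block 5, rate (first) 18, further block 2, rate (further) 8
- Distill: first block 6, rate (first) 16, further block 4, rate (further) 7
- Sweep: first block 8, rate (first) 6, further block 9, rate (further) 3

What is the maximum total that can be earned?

547

Order all 8 blocks by rate: Scale/T1 24 > Scale/T2 23 > Align/T1 18 > Distill/T1 16 > Align/T2 8 > Distill/T2 7 > Sweep/T1 6 > Sweep/T2 3.
Fill Scale T1 block (9 at 24) — 17 left.
Scale/T2 (23): +7 — 10 left.
Align/T1 (18): +5 — 5 left.
Distill T1 at 16: only 5 left, fill 5.
Total = 24×9 + 23×7 + 18×5 + 16×5 = 547.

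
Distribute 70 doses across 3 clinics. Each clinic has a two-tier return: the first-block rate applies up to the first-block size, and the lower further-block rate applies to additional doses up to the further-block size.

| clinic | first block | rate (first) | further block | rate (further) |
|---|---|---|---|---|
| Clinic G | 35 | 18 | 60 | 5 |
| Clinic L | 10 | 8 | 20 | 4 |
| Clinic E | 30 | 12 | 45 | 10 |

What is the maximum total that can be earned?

Treat each block as its own option and order by rate: Clinic G/first 18 > Clinic E/first 12 > Clinic E/second 10 > Clinic L/first 8 > Clinic G/second 5 > Clinic L/second 4.
Clinic G first at 18: fill all 35 — 35 left.
Fill Clinic E first block (30 at 12) — 5 left.
5 remain; put them into Clinic E second at 10.
Total = 18×35 + 12×30 + 10×5 = 1040.

1040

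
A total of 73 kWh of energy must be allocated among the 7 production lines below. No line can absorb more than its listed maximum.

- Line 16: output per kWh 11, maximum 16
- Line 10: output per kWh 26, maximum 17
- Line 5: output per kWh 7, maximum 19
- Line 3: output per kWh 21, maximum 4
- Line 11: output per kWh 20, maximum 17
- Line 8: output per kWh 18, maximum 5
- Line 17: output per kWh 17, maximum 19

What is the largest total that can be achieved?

1400

Order the production lines by output per kWh: Line 10 26 > Line 3 21 > Line 11 20 > Line 8 18 > Line 17 17 > Line 16 11 > Line 5 7.
Line 10: +17 to 17 (cap) → 56 left.
Line 3: +4 to 4 (cap) → 52 left.
Give Line 11 17 to hit its cap of 17 → 35 left.
Line 8: +5 to 5 (cap) → 30 left.
Line 17: +19 to 19 (cap) → 11 left.
Line 16: +11 (room for 16) → 11. Pool exhausted.
Total = 11×11 + 26×17 + 21×4 + 20×17 + 18×5 + 17×19 = 1400.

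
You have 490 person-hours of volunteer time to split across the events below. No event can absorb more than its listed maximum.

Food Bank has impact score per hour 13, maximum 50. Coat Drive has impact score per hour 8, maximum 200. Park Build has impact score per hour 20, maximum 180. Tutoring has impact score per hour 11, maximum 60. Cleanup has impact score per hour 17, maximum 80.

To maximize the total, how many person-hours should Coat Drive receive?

120

Order the events by impact score per hour: Park Build 20 > Cleanup 17 > Food Bank 13 > Tutoring 11 > Coat Drive 8.
Park Build: +180 to 180 (cap) ; 310 left.
Cleanup: +80 to 80 (cap) ; 230 left.
Give Food Bank 50 to hit its cap of 50 ; 180 left.
Tutoring: +60 to 60 (cap) ; 120 left.
Coat Drive: +120 (room for 200) → 120. Pool exhausted.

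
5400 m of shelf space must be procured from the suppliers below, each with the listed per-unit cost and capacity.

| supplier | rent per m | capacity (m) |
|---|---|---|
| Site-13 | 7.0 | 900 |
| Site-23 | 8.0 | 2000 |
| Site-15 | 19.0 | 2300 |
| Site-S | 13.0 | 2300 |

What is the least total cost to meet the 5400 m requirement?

Cheapest first:
Site-13 (7.0): use full 900 ; 4500 m to go.
Site-23 at 8.0: take all 2000 m ; 2500 still needed.
Take 2300 from Site-S at 13.0 ; need 200 more.
Site-15 at 19.0: take 200 of its 2300 ; requirement met.
Cost = 900×7.0 + 2000×8.0 + 2300×13.0 + 200×19.0 = 56000.

56000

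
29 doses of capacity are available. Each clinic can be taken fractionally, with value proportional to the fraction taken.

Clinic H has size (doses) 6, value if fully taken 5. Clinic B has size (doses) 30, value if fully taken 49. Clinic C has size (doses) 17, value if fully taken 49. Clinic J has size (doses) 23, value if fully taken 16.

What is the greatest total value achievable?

Best value per unit of size first: Clinic C 49/17≈2.88, Clinic B 49/30≈1.63, Clinic H 5/6≈0.833, Clinic J 16/23≈0.696.
All 17 doses of Clinic C fit (value 49) → 12 remain.
12 doses left: a 12/30 share of Clinic B gives 49×12/30 = 19.6.
Total value = 68.6.

68.6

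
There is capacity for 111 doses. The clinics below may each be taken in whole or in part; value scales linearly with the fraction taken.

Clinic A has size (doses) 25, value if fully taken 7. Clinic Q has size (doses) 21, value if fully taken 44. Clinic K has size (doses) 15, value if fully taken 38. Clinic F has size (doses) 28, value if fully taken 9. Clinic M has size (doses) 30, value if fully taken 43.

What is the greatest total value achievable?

138.76

Sort by value density: Clinic K 38/15≈2.53, Clinic Q 44/21≈2.1, Clinic M 43/30≈1.43, Clinic F 9/28≈0.321, Clinic A 7/25≈0.28.
Clinic K: take in full, 15 doses for value 38 → 96 left.
Take all of Clinic Q (21 doses, value 44) → 75 doses left.
All 30 doses of Clinic M fit (value 43) → 45 remain.
Clinic F: take in full, 28 doses for value 9 → 17 left.
Only 17 doses remain; take 17/25 of Clinic A for value 7×17/25 = 4.76.
Total value = 138.76.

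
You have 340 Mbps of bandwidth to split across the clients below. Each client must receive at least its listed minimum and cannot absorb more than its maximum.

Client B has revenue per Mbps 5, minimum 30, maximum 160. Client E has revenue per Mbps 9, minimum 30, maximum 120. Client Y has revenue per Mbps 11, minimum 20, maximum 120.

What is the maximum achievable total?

Meeting every minimum uses 30+30+20 = 80 Mbps, leaving 260.
Order the clients by revenue per Mbps: Client Y 11 > Client E 9 > Client B 5.
Client Y: +100 to 120 (cap) — 160 left.
Give Client E 90 more to hit its cap of 120 — 70 left.
Client B: +70 (room for 130) → 100. Pool exhausted.
Total = 5×100 + 9×120 + 11×120 = 2900.

2900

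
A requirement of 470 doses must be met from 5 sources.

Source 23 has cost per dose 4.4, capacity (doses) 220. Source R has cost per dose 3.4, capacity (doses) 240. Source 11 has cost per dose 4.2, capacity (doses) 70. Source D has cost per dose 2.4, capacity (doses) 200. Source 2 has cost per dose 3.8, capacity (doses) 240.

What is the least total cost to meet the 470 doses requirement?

1410

Use sources in increasing cost order.
Source D at 2.4: take all 200 doses — 270 still needed.
Source R (3.4): use full 240 — 30 doses to go.
Source 2 (3.8): take the remaining 30 — done.
Source 11, Source 23: unused.
Cost = 200×2.4 + 240×3.4 + 30×3.8 = 1410.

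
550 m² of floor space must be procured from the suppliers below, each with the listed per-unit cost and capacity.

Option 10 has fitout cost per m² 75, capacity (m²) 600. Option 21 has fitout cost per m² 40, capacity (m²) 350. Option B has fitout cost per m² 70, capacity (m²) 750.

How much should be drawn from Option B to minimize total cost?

200

Cheapest first:
Take 350 from Option 21 at 40 → need 200 more.
Option B (70): take the remaining 200 → done.
Option 10: unused.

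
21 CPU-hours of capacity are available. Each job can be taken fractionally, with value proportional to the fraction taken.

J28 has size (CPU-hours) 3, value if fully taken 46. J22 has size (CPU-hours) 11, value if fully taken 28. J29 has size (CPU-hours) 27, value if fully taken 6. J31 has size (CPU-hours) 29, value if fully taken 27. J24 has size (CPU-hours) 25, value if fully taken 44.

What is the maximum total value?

86.32

Best value per unit of size first: J28 46/3≈15.3, J22 28/11≈2.55, J24 44/25≈1.76, J31 27/29≈0.931, J29 6/27≈0.222.
Take all of J28 (3 CPU-hours, value 46) → 18 CPU-hours left.
J22: take in full, 11 CPU-hours for value 28 → 7 left.
Fill the last 7 CPU-hours with part of J24: 7/25 of it earns 12.32.
Total value = 86.32.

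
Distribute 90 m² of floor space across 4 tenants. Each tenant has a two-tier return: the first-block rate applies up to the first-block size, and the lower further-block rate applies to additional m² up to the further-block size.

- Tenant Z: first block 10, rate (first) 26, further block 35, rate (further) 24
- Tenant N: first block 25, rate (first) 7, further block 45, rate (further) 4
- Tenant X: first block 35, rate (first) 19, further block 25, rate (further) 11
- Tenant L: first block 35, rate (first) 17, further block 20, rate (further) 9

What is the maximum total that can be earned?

1935

Treat each block as its own option and order by rate: Tenant Z/tier1 26 > Tenant Z/tier2 24 > Tenant X/tier1 19 > Tenant L/tier1 17 > Tenant X/tier2 11 > Tenant L/tier2 9 > Tenant N/tier1 7 > Tenant N/tier2 4.
Tenant Z tier1 at 26: fill all 10 ; 80 left.
Tenant Z/tier2 (24): +35 ; 45 left.
Tenant X tier1 at 19: fill all 35 ; 10 left.
Tenant L tier1 at 17: only 10 left, fill 10.
Total = 26×10 + 24×35 + 19×35 + 17×10 = 1935.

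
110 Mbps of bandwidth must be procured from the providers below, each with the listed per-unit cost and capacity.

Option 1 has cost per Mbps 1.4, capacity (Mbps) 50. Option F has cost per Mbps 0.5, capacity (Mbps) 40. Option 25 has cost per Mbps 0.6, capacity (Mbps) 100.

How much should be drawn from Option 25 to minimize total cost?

Use providers in increasing cost order.
Option F at 0.5: take all 40 Mbps ; 70 still needed.
Take 70 from Option 25 at 0.6 to finish.
Option 1: unused.

70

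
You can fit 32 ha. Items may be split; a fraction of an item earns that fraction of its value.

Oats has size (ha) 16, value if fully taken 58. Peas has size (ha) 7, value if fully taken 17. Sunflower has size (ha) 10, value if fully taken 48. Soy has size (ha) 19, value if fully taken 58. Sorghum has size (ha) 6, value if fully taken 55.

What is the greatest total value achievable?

Best value per unit of size first: Sorghum 55/6≈9.17, Sunflower 48/10≈4.8, Oats 58/16≈3.62, Soy 58/19≈3.05, Peas 17/7≈2.43.
All 6 ha of Sorghum fit (value 55) — 26 remain.
Sunflower: take in full, 10 ha for value 48 — 16 left.
All 16 ha of Oats fit (value 58) — 0 remain.
Total value = 161.

161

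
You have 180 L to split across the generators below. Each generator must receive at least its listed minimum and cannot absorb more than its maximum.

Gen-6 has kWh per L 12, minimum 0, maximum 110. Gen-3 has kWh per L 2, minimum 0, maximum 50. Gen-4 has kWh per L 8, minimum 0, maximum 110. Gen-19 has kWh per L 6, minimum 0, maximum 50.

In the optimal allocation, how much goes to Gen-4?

Meeting every minimum uses 0+0+0+0 = 0 L, leaving 180.
Rank by kWh per L: Gen-6 12 > Gen-4 8 > Gen-19 6 > Gen-3 2.
Give Gen-6 110 more to hit its cap of 110 — 70 left.
Gen-4: +70 (room for 110) → 70. Pool exhausted.

70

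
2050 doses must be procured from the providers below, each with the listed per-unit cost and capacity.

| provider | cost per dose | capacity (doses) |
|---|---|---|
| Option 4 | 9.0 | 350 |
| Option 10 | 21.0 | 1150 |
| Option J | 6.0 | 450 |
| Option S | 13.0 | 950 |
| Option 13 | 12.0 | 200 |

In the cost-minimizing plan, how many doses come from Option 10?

Use providers in increasing cost order.
Option J at 6.0: take all 450 doses → 1600 still needed.
Option 4 at 9.0: take all 350 doses → 1250 still needed.
Take 200 from Option 13 at 12.0 → need 1050 more.
Option S at 13.0: take all 950 doses → 100 still needed.
Option 10 at 21.0: take 100 of its 1150 → requirement met.

100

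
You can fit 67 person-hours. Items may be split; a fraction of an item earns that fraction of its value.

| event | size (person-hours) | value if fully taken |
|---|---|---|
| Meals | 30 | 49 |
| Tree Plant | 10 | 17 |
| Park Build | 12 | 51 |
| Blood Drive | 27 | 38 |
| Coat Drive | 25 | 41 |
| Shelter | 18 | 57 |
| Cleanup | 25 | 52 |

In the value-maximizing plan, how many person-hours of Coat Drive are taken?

Best value per unit of size first: Park Build 51/12≈4.25, Shelter 57/18≈3.17, Cleanup 52/25≈2.08, Tree Plant 17/10≈1.7, Coat Drive 41/25≈1.64, Meals 49/30≈1.63, Blood Drive 38/27≈1.41.
Take all of Park Build (12 person-hours, value 51) → 55 person-hours left.
Take all of Shelter (18 person-hours, value 57) → 37 person-hours left.
Cleanup: take in full, 25 person-hours for value 52 → 12 left.
All 10 person-hours of Tree Plant fit (value 17) → 2 remain.
2 person-hours left: a 2/25 share of Coat Drive gives 41×2/25 = 3.28.

2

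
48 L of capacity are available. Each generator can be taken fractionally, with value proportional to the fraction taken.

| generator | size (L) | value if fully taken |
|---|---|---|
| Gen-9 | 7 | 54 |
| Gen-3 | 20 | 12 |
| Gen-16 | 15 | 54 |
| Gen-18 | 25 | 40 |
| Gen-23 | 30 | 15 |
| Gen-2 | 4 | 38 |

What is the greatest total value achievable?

Best value per unit of size first: Gen-2 38/4≈9.5, Gen-9 54/7≈7.71, Gen-16 54/15≈3.6, Gen-18 40/25≈1.6, Gen-3 12/20≈0.6, Gen-23 15/30≈0.5.
All 4 L of Gen-2 fit (value 38) — 44 remain.
Take all of Gen-9 (7 L, value 54) — 37 L left.
Take all of Gen-16 (15 L, value 54) — 22 L left.
22 L left: a 22/25 share of Gen-18 gives 40×22/25 = 35.2.
Total value = 181.2.

181.2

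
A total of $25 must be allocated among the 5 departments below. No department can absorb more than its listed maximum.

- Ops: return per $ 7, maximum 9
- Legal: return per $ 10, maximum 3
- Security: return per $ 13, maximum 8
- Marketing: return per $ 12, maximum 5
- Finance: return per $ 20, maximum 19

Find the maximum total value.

Rank by return per $: Finance 20 > Security 13 > Marketing 12 > Legal 10 > Ops 7.
Finance takes 19 to reach its cap of 19 — 6 left.
Security has room for 8 but only 6 remain, so it gets 6.
Total = 13×6 + 20×19 = 458.

458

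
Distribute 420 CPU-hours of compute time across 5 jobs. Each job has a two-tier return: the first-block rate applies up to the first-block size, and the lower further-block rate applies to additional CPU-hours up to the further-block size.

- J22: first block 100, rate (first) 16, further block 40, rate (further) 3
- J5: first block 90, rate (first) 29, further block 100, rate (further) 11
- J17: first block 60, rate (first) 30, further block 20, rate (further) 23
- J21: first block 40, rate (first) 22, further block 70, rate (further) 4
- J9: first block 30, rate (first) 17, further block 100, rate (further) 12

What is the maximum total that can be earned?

8820

Rank every tier by rate: J17/first 30 > J5/first 29 > J17/second 23 > J21/first 22 > J9/first 17 > J22/first 16 > J9/second 12 > J5/second 11 > J21/second 4 > J22/second 3.
J17/first (30): +60 ; 360 left.
J5 first at 29: fill all 90 ; 270 left.
Fill J17 second block (20 at 23) ; 250 left.
J21 first at 22: fill all 40 ; 210 left.
J9 first at 17: fill all 30 ; 180 left.
J22/first (16): +100 ; 80 left.
J9 second at 12: only 80 left, fill 80.
Total = 30×60 + 29×90 + 23×20 + 22×40 + 17×30 + 16×100 + 12×80 = 8820.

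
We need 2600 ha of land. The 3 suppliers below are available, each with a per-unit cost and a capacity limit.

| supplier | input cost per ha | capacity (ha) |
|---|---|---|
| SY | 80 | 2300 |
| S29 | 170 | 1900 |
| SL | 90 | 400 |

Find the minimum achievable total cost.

Use suppliers in increasing cost order.
SY at 80: take all 2300 ha → 300 still needed.
Take 300 from SL at 90 to finish.
S29: unused.
Cost = 2300×80 + 300×90 = 211000.

211000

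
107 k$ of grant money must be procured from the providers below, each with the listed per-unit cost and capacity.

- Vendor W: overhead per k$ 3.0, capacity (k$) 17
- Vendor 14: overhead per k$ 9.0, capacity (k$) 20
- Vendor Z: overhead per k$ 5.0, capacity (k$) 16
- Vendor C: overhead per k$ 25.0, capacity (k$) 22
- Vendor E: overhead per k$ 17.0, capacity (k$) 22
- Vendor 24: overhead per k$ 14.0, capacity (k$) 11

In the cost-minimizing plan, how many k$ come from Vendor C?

21

Fill from the cheapest provider first.
Vendor W at 3.0: take all 17 k$ ; 90 still needed.
Vendor Z at 5.0: take all 16 k$ ; 74 still needed.
Vendor 14 (9.0): use full 20 ; 54 k$ to go.
Take 11 from Vendor 24 at 14.0 ; need 43 more.
Vendor E (17.0): use full 22 ; 21 k$ to go.
Vendor C at 25.0: take 21 of its 22 ; requirement met.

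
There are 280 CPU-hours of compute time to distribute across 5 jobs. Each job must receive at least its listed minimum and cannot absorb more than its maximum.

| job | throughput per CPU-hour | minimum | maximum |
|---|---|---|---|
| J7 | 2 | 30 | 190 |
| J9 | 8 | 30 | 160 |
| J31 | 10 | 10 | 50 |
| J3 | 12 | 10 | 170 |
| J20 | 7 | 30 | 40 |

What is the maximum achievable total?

2750

Meeting every minimum uses 30+30+10+10+30 = 110 CPU-hours, leaving 170.
Order the jobs by throughput per CPU-hour: J3 12 > J31 10 > J9 8 > J20 7 > J7 2.
J3 takes 160 more to reach its cap of 170 → 10 left.
Only 10 left; J31 takes them to reach 20.
Total = 2×30 + 8×30 + 10×20 + 12×170 + 7×30 = 2750.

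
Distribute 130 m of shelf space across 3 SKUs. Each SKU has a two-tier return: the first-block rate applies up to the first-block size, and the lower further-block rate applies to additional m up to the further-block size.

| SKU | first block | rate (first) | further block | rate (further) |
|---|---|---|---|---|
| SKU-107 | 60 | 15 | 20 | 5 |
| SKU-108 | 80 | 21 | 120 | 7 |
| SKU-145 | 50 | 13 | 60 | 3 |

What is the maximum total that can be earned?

Order all 6 blocks by rate: SKU-108/T1 21 > SKU-107/T1 15 > SKU-145/T1 13 > SKU-108/T2 7 > SKU-107/T2 5 > SKU-145/T2 3.
Fill SKU-108 T1 block (80 at 21) → 50 left.
50 remain; put them into SKU-107 T1 at 15.
Total = 21×80 + 15×50 = 2430.

2430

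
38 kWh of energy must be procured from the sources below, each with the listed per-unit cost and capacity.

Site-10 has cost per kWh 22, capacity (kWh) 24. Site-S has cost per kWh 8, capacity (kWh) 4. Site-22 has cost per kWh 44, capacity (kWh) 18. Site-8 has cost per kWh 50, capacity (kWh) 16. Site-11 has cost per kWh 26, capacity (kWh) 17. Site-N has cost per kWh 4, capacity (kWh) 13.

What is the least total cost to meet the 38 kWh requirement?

Fill from the cheapest source first.
Site-N (4): use full 13 → 25 kWh to go.
Take 4 from Site-S at 8 → need 21 more.
Take 21 from Site-10 at 22 to finish.
Site-11, Site-22, Site-8: unused.
Cost = 13×4 + 4×8 + 21×22 = 546.

546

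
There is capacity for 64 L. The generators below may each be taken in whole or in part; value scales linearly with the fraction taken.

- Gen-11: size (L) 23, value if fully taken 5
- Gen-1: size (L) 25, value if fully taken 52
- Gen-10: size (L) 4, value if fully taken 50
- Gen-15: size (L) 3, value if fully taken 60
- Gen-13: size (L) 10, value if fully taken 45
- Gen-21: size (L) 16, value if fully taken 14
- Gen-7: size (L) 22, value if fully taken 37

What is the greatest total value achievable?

Rank by value-to-size ratio: Gen-15 60/3≈20, Gen-10 50/4≈12.5, Gen-13 45/10≈4.5, Gen-1 52/25≈2.08, Gen-7 37/22≈1.68, Gen-21 14/16≈0.875, Gen-11 5/23≈0.217.
Take all of Gen-15 (3 L, value 60) — 61 L left.
Gen-10: take in full, 4 L for value 50 — 57 left.
All 10 L of Gen-13 fit (value 45) — 47 remain.
All 25 L of Gen-1 fit (value 52) — 22 remain.
All 22 L of Gen-7 fit (value 37) — 0 remain.
Total value = 244.

244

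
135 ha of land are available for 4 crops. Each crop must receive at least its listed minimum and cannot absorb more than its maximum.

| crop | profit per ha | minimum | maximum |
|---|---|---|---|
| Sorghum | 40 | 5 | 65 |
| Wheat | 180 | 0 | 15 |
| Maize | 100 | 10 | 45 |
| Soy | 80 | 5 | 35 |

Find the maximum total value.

11600

Meeting every minimum uses 5+0+10+5 = 20 ha, leaving 115.
Order the crops by profit per ha: Wheat 180 > Maize 100 > Soy 80 > Sorghum 40.
Wheat takes 15 more to reach its cap of 15 → 100 left.
Give Maize 35 more to hit its cap of 45 → 65 left.
Give Soy 30 more to hit its cap of 35 → 35 left.
Sorghum: +35 (room for 60) → 40. Pool exhausted.
Total = 40×40 + 180×15 + 100×45 + 80×35 = 11600.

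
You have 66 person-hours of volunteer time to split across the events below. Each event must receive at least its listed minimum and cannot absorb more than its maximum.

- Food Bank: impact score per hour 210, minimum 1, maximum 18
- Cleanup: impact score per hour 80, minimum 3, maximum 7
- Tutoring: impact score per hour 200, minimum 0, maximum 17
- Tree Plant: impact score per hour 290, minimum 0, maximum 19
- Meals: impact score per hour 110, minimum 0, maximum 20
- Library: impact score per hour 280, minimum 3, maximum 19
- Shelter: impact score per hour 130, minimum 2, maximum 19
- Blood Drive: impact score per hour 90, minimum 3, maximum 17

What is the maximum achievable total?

Meeting every minimum uses 1+3+0+0+0+3+2+3 = 12 person-hours, leaving 54.
Rank by impact score per hour: Tree Plant 290 > Library 280 > Food Bank 210 > Tutoring 200 > Shelter 130 > Meals 110 > Blood Drive 90 > Cleanup 80.
Tree Plant takes 19 more to reach its cap of 19 ; 35 left.
Library takes 16 more to reach its cap of 19 ; 19 left.
Give Food Bank 17 more to hit its cap of 18 ; 2 left.
Tutoring has room for 17 more but only 2 remain, so it gets 2.
Total = 210×18 + 80×3 + 200×2 + 290×19 + 280×19 + 130×2 + 90×3 = 15780.

15780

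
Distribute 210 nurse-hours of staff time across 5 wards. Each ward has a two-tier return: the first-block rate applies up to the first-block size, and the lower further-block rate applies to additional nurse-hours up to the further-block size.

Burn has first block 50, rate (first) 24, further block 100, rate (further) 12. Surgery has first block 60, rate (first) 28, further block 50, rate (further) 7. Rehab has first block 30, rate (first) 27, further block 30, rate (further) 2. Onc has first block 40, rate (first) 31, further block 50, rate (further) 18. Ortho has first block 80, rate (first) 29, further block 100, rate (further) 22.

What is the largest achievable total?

Treat each block as its own option and order by rate: Onc/T1 31 > Ortho/T1 29 > Surgery/T1 28 > Rehab/T1 27 > Burn/T1 24 > Ortho/T2 22 > Onc/T2 18 > Burn/T2 12 > Surgery/T2 7 > Rehab/T2 2.
Onc T1 at 31: fill all 40 → 170 left.
Fill Ortho T1 block (80 at 29) → 90 left.
Surgery T1 at 28: fill all 60 → 30 left.
Fill Rehab T1 block (30 at 27) → 0 left.
Total = 31×40 + 29×80 + 28×60 + 27×30 = 6050.

6050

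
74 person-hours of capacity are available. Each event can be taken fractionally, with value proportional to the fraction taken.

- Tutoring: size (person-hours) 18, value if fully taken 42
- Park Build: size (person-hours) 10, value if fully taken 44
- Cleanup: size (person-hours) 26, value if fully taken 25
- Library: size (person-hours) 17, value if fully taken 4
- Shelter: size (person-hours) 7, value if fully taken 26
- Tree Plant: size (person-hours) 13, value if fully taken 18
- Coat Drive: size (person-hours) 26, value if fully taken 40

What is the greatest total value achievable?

Best value per unit of size first: Park Build 44/10≈4.4, Shelter 26/7≈3.71, Tutoring 42/18≈2.33, Coat Drive 40/26≈1.54, Tree Plant 18/13≈1.38, Cleanup 25/26≈0.962, Library 4/17≈0.235.
Park Build: take in full, 10 person-hours for value 44 ; 64 left.
Shelter: take in full, 7 person-hours for value 26 ; 57 left.
Tutoring: take in full, 18 person-hours for value 42 ; 39 left.
Coat Drive: take in full, 26 person-hours for value 40 ; 13 left.
Take all of Tree Plant (13 person-hours, value 18) ; 0 person-hours left.
Total value = 170.

170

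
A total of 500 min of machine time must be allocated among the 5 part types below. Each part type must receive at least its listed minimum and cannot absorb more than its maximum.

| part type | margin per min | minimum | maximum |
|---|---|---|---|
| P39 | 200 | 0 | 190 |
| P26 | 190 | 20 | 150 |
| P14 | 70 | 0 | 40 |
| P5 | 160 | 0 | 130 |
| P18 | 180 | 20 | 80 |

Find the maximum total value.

93700

Meeting every minimum uses 0+20+0+0+20 = 40 min, leaving 460.
Order the part types by margin per min: P39 200 > P26 190 > P18 180 > P5 160 > P14 70.
Give P39 190 more to hit its cap of 190 — 270 left.
P26: +130 to 150 (cap) — 140 left.
P18: +60 to 80 (cap) — 80 left.
P5 has room for 130 more but only 80 remain, so it gets 80.
Total = 200×190 + 190×150 + 160×80 + 180×80 = 93700.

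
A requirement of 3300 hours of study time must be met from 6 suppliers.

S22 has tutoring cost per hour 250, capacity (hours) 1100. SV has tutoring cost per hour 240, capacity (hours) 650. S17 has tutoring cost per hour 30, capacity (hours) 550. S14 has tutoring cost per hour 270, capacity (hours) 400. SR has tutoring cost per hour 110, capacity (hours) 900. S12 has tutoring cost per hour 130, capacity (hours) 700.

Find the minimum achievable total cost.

Cheapest first:
S17 at 30: take all 550 hours → 2750 still needed.
Take 900 from SR at 110 → need 1850 more.
S12 at 130: take all 700 hours → 1150 still needed.
Take 650 from SV at 240 → need 500 more.
S22 at 250: take 500 of its 1100 → requirement met.
S14: unused.
Cost = 550×30 + 900×110 + 700×130 + 650×240 + 500×250 = 487500.

487500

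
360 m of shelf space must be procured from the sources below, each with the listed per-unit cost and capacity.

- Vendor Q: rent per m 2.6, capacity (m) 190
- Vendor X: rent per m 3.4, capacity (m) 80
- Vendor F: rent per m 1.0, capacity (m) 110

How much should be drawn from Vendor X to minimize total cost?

60

Cheapest first:
Vendor F at 1.0: take all 110 m — 250 still needed.
Vendor Q (2.6): use full 190 — 60 m to go.
Vendor X (3.4): take the remaining 60 — done.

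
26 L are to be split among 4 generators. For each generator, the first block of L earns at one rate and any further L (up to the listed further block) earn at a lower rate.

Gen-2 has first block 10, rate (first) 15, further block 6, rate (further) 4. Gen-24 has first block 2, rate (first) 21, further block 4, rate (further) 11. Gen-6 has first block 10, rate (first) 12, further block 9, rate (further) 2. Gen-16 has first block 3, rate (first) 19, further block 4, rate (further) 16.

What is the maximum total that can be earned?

Order all 8 blocks by rate: Gen-24/tier1 21 > Gen-16/tier1 19 > Gen-16/tier2 16 > Gen-2/tier1 15 > Gen-6/tier1 12 > Gen-24/tier2 11 > Gen-2/tier2 4 > Gen-6/tier2 2.
Fill Gen-24 tier1 block (2 at 21) ; 24 left.
Fill Gen-16 tier1 block (3 at 19) ; 21 left.
Gen-16/tier2 (16): +4 ; 17 left.
Gen-2/tier1 (15): +10 ; 7 left.
7 remain; put them into Gen-6 tier1 at 12.
Total = 21×2 + 19×3 + 16×4 + 15×10 + 12×7 = 397.

397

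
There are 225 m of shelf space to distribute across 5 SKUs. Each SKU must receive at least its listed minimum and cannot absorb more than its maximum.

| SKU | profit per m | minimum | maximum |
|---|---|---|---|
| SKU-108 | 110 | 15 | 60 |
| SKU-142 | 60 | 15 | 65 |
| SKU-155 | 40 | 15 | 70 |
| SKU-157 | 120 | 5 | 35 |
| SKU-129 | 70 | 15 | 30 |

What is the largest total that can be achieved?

18200

Meeting every minimum uses 15+15+15+5+15 = 65 m, leaving 160.
Rank by profit per m: SKU-157 120 > SKU-108 110 > SKU-129 70 > SKU-142 60 > SKU-155 40.
Give SKU-157 30 more to hit its cap of 35 ; 130 left.
SKU-108: +45 to 60 (cap) ; 85 left.
SKU-129 takes 15 more to reach its cap of 30 ; 70 left.
Give SKU-142 50 more to hit its cap of 65 ; 20 left.
SKU-155 has room for 55 more but only 20 remain, so it gets 35.
Total = 110×60 + 60×65 + 40×35 + 120×35 + 70×30 = 18200.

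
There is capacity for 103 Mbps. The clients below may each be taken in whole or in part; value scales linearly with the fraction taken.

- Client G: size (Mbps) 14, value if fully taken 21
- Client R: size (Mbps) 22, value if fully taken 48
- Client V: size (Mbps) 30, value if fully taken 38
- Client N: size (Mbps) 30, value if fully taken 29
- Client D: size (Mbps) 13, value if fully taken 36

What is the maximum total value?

166.2

Rank by value-to-size ratio: Client D 36/13≈2.77, Client R 48/22≈2.18, Client G 21/14≈1.5, Client V 38/30≈1.27, Client N 29/30≈0.967.
All 13 Mbps of Client D fit (value 36) → 90 remain.
Client R: take in full, 22 Mbps for value 48 → 68 left.
Client G: take in full, 14 Mbps for value 21 → 54 left.
Take all of Client V (30 Mbps, value 38) → 24 Mbps left.
Only 24 Mbps remain; take 24/30 of Client N for value 29×24/30 = 23.2.
Total value = 166.2.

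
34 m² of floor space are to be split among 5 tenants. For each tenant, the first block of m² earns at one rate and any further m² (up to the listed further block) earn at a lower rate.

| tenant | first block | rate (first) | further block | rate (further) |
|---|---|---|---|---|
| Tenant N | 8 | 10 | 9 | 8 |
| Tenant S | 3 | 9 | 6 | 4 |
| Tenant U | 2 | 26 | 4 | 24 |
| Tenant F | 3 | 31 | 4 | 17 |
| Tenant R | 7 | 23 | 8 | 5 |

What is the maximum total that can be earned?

Order all 10 blocks by rate: Tenant F/first 31 > Tenant U/first 26 > Tenant U/second 24 > Tenant R/first 23 > Tenant F/second 17 > Tenant N/first 10 > Tenant S/first 9 > Tenant N/second 8 > Tenant R/second 5 > Tenant S/second 4.
Fill Tenant F first block (3 at 31) — 31 left.
Tenant U/first (26): +2 — 29 left.
Tenant U second at 24: fill all 4 — 25 left.
Tenant R first at 23: fill all 7 — 18 left.
Tenant F second at 17: fill all 4 — 14 left.
Fill Tenant N first block (8 at 10) — 6 left.
Fill Tenant S first block (3 at 9) — 3 left.
3 remain; put them into Tenant N second at 8.
Total = 31×3 + 26×2 + 24×4 + 23×7 + 17×4 + 10×8 + 9×3 + 8×3 = 601.

601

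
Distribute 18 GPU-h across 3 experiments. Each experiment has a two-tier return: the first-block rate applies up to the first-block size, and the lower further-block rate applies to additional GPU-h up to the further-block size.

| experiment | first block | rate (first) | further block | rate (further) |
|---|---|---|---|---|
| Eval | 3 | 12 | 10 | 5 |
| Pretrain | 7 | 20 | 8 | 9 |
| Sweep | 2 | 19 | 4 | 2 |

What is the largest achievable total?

268

Order all 6 blocks by rate: Pretrain/first 20 > Sweep/first 19 > Eval/first 12 > Pretrain/second 9 > Eval/second 5 > Sweep/second 2.
Pretrain first at 20: fill all 7 — 11 left.
Sweep/first (19): +2 — 9 left.
Eval/first (12): +3 — 6 left.
6 remain; put them into Pretrain second at 9.
Total = 20×7 + 19×2 + 12×3 + 9×6 = 268.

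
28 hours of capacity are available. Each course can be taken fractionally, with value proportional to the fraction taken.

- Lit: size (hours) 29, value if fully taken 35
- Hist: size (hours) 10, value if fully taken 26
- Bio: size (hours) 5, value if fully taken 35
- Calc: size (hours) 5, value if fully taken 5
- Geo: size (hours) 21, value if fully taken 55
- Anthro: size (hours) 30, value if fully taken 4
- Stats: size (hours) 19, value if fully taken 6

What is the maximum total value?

95.2

Sort by value density: Bio 35/5≈7, Geo 55/21≈2.62, Hist 26/10≈2.6, Lit 35/29≈1.21, Calc 5/5≈1, Stats 6/19≈0.316, Anthro 4/30≈0.133.
All 5 hours of Bio fit (value 35) → 23 remain.
Take all of Geo (21 hours, value 55) → 2 hours left.
Only 2 hours remain; take 2/10 of Hist for value 26×2/10 = 5.2.
Total value = 95.2.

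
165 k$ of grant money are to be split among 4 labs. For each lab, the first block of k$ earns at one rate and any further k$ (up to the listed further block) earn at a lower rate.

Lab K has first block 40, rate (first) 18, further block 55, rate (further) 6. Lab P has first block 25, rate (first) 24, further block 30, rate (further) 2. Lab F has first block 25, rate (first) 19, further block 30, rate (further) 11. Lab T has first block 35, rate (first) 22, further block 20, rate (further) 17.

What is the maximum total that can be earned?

Treat each block as its own option and order by rate: Lab P/tier1 24 > Lab T/tier1 22 > Lab F/tier1 19 > Lab K/tier1 18 > Lab T/tier2 17 > Lab F/tier2 11 > Lab K/tier2 6 > Lab P/tier2 2.
Lab P/tier1 (24): +25 ; 140 left.
Fill Lab T tier1 block (35 at 22) ; 105 left.
Lab F tier1 at 19: fill all 25 ; 80 left.
Fill Lab K tier1 block (40 at 18) ; 40 left.
Fill Lab T tier2 block (20 at 17) ; 20 left.
Lab F tier2 at 11: only 20 left, fill 20.
Total = 24×25 + 22×35 + 19×25 + 18×40 + 17×20 + 11×20 = 3125.

3125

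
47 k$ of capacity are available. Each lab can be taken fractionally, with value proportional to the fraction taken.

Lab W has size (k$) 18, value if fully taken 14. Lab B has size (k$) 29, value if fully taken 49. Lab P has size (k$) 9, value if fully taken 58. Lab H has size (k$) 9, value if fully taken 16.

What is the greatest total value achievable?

Best value per unit of size first: Lab P 58/9≈6.44, Lab H 16/9≈1.78, Lab B 49/29≈1.69, Lab W 14/18≈0.778.
All 9 k$ of Lab P fit (value 58) → 38 remain.
Lab H: take in full, 9 k$ for value 16 → 29 left.
Lab B: take in full, 29 k$ for value 49 → 0 left.
Total value = 123.

123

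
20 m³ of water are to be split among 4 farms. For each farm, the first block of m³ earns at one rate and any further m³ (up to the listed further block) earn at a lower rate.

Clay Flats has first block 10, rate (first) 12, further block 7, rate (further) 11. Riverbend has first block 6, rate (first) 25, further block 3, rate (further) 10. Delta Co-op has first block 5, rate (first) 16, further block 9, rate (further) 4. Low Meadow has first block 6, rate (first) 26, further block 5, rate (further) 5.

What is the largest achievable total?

Treat each block as its own option and order by rate: Low Meadow/tier1 26 > Riverbend/tier1 25 > Delta Co-op/tier1 16 > Clay Flats/tier1 12 > Clay Flats/tier2 11 > Riverbend/tier2 10 > Low Meadow/tier2 5 > Delta Co-op/tier2 4.
Fill Low Meadow tier1 block (6 at 26) — 14 left.
Riverbend tier1 at 25: fill all 6 — 8 left.
Fill Delta Co-op tier1 block (5 at 16) — 3 left.
3 remain; put them into Clay Flats tier1 at 12.
Total = 26×6 + 25×6 + 16×5 + 12×3 = 422.

422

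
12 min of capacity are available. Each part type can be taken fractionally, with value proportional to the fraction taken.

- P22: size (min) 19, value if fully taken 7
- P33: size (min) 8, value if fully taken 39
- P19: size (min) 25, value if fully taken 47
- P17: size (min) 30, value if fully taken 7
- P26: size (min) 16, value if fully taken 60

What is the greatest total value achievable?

54

Rank by value-to-size ratio: P33 39/8≈4.88, P26 60/16≈3.75, P19 47/25≈1.88, P22 7/19≈0.368, P17 7/30≈0.233.
All 8 min of P33 fit (value 39) — 4 remain.
Only 4 min remain; take 4/16 of P26 for value 60×4/16 = 15.
Total value = 54.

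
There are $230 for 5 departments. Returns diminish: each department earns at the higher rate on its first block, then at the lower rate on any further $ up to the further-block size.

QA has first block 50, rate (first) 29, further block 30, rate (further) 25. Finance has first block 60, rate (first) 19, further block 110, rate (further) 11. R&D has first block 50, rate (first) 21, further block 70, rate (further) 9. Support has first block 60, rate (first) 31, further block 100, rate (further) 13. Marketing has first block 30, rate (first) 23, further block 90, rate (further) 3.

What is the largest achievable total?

Rank every tier by rate: Support/T1 31 > QA/T1 29 > QA/T2 25 > Marketing/T1 23 > R&D/T1 21 > Finance/T1 19 > Support/T2 13 > Finance/T2 11 > R&D/T2 9 > Marketing/T2 3.
Support T1 at 31: fill all 60 — 170 left.
QA T1 at 29: fill all 50 — 120 left.
QA/T2 (25): +30 — 90 left.
Marketing/T1 (23): +30 — 60 left.
R&D/T1 (21): +50 — 10 left.
10 remain; put them into Finance T1 at 19.
Total = 31×60 + 29×50 + 25×30 + 23×30 + 21×50 + 19×10 = 5990.

5990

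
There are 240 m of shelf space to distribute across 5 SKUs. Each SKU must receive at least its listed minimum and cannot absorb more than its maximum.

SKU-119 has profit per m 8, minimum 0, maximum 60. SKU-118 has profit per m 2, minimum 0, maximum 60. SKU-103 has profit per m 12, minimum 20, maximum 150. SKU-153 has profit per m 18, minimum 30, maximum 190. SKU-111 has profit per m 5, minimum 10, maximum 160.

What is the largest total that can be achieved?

3950

Meeting every minimum uses 0+0+20+30+10 = 60 m, leaving 180.
Order the SKUs by profit per m: SKU-153 18 > SKU-103 12 > SKU-119 8 > SKU-111 5 > SKU-118 2.
SKU-153 takes 160 more to reach its cap of 190 — 20 left.
Only 20 left; SKU-103 takes them to reach 40.
Total = 12×40 + 18×190 + 5×10 = 3950.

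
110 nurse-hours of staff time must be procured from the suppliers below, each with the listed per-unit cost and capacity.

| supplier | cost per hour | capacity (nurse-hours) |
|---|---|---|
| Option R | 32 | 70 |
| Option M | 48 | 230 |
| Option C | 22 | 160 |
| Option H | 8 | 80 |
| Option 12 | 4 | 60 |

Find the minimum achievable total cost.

Use suppliers in increasing cost order.
Option 12 at 4: take all 60 nurse-hours — 50 still needed.
Option H at 8: take 50 of its 80 — requirement met.
Option C, Option R, Option M: unused.
Cost = 60×4 + 50×8 = 640.

640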